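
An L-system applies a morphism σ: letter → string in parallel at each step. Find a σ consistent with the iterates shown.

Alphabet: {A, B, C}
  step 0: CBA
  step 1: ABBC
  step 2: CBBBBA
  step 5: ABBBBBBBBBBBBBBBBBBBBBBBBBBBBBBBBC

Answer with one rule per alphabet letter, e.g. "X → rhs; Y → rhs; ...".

A->C, B->BB, C->A

  step 1 ⇒ step 2: ABBC ⇒ C·BB·BB·A
    A ↦ C
    B ↦ BB
    C ↦ A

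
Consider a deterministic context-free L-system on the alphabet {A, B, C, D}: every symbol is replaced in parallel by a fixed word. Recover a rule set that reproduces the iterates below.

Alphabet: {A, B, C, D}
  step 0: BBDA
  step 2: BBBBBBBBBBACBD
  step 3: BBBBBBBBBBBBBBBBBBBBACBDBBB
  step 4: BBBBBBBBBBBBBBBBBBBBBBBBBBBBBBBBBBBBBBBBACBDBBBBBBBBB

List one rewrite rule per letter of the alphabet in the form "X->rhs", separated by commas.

  step 3 ⇒ step 4: BBBBBBBBBBBBBBBBBBBBACBDBBB ⇒ BB·BB·BB·BB·BB·BB·BB·BB·BB·BB·BB·BB·BB·BB·BB·BB·BB·BB·BB·BB·AC·BD·BB·B·BB·BB·BB
    A ↦ AC
    B ↦ BB
    C ↦ BD
    D ↦ B

A->AC, B->BB, C->BD, D->B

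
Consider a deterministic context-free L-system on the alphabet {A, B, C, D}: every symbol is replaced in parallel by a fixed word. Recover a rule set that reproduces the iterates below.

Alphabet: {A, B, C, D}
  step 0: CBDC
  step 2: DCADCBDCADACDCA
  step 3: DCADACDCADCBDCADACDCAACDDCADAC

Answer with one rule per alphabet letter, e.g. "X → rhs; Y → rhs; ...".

A->AC, B->CB, C->D, D->DCA

  step 2 ⇒ step 3: DCADCBDCADACDCA ⇒ DCA·D·AC·DCA·D·CB·DCA·D·AC·DCA·AC·D·DCA·D·AC
    A ↦ AC
    B ↦ CB
    C ↦ D
    D ↦ DCA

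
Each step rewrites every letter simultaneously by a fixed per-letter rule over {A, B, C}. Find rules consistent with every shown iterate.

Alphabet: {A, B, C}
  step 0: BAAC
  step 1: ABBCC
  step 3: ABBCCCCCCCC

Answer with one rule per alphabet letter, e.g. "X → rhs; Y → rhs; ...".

  step 0 ⇒ step 1: BAAC ⇒ A·B·B·CC
    A ↦ B
    B ↦ A
    C ↦ CC

A->B, B->A, C->CC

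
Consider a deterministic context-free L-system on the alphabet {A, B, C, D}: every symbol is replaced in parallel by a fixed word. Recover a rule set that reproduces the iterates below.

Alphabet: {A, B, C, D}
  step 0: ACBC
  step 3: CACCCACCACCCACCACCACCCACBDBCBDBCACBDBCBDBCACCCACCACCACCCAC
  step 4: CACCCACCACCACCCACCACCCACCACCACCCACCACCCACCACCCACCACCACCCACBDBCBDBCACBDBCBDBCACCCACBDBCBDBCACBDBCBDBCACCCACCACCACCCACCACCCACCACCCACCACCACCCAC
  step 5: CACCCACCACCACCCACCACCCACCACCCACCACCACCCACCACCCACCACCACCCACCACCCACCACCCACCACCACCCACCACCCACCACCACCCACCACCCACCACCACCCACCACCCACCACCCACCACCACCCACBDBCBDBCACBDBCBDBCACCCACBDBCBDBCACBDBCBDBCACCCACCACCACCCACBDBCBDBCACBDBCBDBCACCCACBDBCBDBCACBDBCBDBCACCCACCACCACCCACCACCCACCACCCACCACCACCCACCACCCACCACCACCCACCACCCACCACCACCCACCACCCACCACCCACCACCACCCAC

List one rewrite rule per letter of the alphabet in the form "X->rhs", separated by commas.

A->C, B->BDB, C->CAC, D->C

  step 4 ⇒ step 5: CACCCACCACCACCCACCACCCACCACCACCCACCACCCACCACCCACCACCACCCACBDBCBDBCACBDBCBDBCACCCACBDBCBDBCACBDBCBDBCACCCACCACCACCCACCACCCACCACCCACCACCACCCAC ⇒ CAC·C·CAC·CAC·CAC·C·CAC·CAC·C·CAC·CAC·C·CAC·CAC·CAC·C·CAC·CAC·C·CAC·CAC·CAC·C·CAC·CAC·C·CAC·CAC·C·CAC·CAC·CAC·C·CAC·CAC·C·CAC·CAC·CAC·C·CAC·CAC·C·CAC·CAC·CAC·C·CAC·CAC·C·CAC·CAC·C·CAC·CAC·CAC·C·CAC·BDB·C·BDB·CAC·BDB·C·BDB·CAC·C·CAC·BDB·C·BDB·CAC·BDB·C·BDB·CAC·C·CAC·CAC·CAC·C·CAC·BDB·C·BDB·CAC·BDB·C·BDB·CAC·C·CAC·BDB·C·BDB·CAC·BDB·C·BDB·CAC·C·CAC·CAC·CAC·C·CAC·CAC·C·CAC·CAC·C·CAC·CAC·CAC·C·CAC·CAC·C·CAC·CAC·CAC·C·CAC·CAC·C·CAC·CAC·CAC·C·CAC·CAC·C·CAC·CAC·C·CAC·CAC·CAC·C·CAC
    A ↦ C
    B ↦ BDB
    C ↦ CAC
    D ↦ C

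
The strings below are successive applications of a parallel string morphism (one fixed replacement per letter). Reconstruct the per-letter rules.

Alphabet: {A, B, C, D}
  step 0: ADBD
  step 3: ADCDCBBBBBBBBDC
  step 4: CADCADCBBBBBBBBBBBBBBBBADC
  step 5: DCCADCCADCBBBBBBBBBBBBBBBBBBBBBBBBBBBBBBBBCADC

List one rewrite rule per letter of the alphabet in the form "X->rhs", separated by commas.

A->C, B->BB, C->DC, D->A

  step 4 ⇒ step 5: CADCADCBBBBBBBBBBBBBBBBADC ⇒ DC·C·A·DC·C·A·DC·BB·BB·BB·BB·BB·BB·BB·BB·BB·BB·BB·BB·BB·BB·BB·BB·C·A·DC
    A ↦ C
    B ↦ BB
    C ↦ DC
    D ↦ A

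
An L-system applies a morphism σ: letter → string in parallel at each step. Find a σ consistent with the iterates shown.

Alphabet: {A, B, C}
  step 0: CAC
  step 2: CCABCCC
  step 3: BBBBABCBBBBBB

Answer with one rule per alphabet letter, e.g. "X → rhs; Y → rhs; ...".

  step 2 ⇒ step 3: CCABCCC ⇒ BB·BB·AB·C·BB·BB·BB
    A ↦ AB
    B ↦ C
    C ↦ BB

A->AB, B->C, C->BB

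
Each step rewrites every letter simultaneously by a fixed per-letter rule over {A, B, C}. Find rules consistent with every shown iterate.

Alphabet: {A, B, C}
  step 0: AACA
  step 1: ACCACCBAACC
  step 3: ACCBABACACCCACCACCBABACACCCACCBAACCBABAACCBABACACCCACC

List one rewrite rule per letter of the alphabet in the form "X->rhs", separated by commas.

A->ACC, B->C, C->BA

  step 0 ⇒ step 1: AACA ⇒ ACC·ACC·BA·ACC
    A ↦ ACC
    C ↦ BA
    B ↦ C  (constrained at step 1)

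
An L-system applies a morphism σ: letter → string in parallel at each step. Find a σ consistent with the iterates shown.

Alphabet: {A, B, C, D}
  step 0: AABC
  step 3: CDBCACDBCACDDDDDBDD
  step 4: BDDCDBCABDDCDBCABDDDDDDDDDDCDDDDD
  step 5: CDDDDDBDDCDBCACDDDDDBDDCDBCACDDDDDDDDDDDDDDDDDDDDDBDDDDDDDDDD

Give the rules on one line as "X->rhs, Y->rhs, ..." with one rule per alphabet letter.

A->CA, B->CD, C->B, D->DD

  step 4 ⇒ step 5: BDDCDBCABDDCDBCABDDDDDDDDDDCDDDDD ⇒ CD·DD·DD·B·DD·CD·B·CA·CD·DD·DD·B·DD·CD·B·CA·CD·DD·DD·DD·DD·DD·DD·DD·DD·DD·DD·B·DD·DD·DD·DD·DD
    A ↦ CA
    B ↦ CD
    C ↦ B
    D ↦ DD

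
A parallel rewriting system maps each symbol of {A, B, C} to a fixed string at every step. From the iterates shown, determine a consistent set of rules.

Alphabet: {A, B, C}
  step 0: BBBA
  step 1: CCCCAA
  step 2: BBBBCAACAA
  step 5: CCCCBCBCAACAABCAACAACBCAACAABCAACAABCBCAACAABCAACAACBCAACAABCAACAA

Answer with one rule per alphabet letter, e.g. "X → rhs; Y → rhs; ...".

A->CAA, B->C, C->B

  step 1 ⇒ step 2: CCCCAA ⇒ B·B·B·B·CAA·CAA
    A ↦ CAA
    C ↦ B
  step 0 ⇒ step 1: BBBA ⇒ C·C·C·CAA
    B ↦ C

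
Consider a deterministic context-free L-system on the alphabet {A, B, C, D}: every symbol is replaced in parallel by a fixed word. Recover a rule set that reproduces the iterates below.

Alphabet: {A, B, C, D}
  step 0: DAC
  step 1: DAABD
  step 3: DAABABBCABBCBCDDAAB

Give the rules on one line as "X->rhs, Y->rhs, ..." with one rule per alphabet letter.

A->AB, B->BC, C->D, D->DA

  step 0 ⇒ step 1: DAC ⇒ DA·AB·D
    A ↦ AB
    C ↦ D
    D ↦ DA
    B ↦ BC  (constrained at step 1)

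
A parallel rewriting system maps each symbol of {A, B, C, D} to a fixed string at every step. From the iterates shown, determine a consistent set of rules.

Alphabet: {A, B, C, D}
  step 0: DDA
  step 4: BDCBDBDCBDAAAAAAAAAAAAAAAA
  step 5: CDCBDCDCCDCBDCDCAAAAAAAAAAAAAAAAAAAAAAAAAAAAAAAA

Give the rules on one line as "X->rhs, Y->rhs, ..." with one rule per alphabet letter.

  step 4 ⇒ step 5: BDCBDBDCBDAAAAAAAAAAAAAAAA ⇒ CD·C·BD·CD·C·CD·C·BD·CD·C·AA·AA·AA·AA·AA·AA·AA·AA·AA·AA·AA·AA·AA·AA·AA·AA
    A ↦ AA
    B ↦ CD
    C ↦ BD
    D ↦ C

A->AA, B->CD, C->BD, D->C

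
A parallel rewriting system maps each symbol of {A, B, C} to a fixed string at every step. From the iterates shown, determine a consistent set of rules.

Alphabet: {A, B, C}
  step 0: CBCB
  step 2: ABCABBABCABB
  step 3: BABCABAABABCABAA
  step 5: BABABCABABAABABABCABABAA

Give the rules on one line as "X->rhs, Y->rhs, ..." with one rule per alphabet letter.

  step 2 ⇒ step 3: ABCABBABCABB ⇒ B·A·BCA·B·A·A·B·A·BCA·B·A·A
    A ↦ B
    B ↦ A
    C ↦ BCA

A->B, B->A, C->BCA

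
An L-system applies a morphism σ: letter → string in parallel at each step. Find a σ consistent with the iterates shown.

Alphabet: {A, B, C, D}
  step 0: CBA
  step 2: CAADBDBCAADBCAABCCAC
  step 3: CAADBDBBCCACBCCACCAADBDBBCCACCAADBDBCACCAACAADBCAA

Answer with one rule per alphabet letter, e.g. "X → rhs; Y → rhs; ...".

  step 2 ⇒ step 3: CAADBDBCAADBCAABCCAC ⇒ CAA·DB·DB·BC·CAC·BC·CAC·CAA·DB·DB·BC·CAC·CAA·DB·DB·CAC·CAA·CAA·DB·CAA
    A ↦ DB
    B ↦ CAC
    C ↦ CAA
    D ↦ BC

A->DB, B->CAC, C->CAA, D->BC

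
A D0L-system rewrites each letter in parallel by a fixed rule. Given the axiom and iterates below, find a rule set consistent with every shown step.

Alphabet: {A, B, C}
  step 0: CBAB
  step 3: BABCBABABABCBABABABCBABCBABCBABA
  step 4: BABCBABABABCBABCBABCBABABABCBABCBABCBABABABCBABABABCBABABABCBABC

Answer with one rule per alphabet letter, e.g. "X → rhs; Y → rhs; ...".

A->BC, B->BA, C->BA

  step 3 ⇒ step 4: BABCBABABABCBABABABCBABCBABCBABA ⇒ BA·BC·BA·BA·BA·BC·BA·BC·BA·BC·BA·BA·BA·BC·BA·BC·BA·BC·BA·BA·BA·BC·BA·BA·BA·BC·BA·BA·BA·BC·BA·BC
    A ↦ BC
    B ↦ BA
    C ↦ BA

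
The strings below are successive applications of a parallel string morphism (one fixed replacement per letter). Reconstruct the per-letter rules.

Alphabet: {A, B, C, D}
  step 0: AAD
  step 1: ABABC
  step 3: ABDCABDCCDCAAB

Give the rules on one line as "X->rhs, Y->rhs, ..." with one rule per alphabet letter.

  step 0 ⇒ step 1: AAD ⇒ AB·AB·C
    A ↦ AB
    D ↦ C
    B ↦ D  (constrained at step 1)
    C ↦ DCA  (constrained at step 1)

A->AB, B->D, C->DCA, D->C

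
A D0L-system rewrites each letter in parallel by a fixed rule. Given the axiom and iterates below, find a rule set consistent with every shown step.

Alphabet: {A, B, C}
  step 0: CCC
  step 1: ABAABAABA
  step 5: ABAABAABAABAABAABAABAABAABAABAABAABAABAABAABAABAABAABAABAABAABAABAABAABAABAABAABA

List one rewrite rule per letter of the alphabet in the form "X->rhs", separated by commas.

A->C, B->C, C->ABA

  step 0 ⇒ step 1: CCC ⇒ ABA·ABA·ABA
    C ↦ ABA
    A ↦ C  (constrained at step 1)
    B ↦ C  (constrained at step 1)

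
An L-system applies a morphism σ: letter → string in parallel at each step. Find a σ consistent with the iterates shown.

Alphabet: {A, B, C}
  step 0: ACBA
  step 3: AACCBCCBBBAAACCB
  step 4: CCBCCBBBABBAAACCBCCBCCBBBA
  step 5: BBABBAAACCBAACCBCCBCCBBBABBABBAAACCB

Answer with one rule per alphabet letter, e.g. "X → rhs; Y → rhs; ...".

A->CCB, B->A, C->B

  step 4 ⇒ step 5: CCBCCBBBABBAAACCBCCBCCBBBA ⇒ B·B·A·B·B·A·A·A·CCB·A·A·CCB·CCB·CCB·B·B·A·B·B·A·B·B·A·A·A·CCB
    A ↦ CCB
    B ↦ A
    C ↦ B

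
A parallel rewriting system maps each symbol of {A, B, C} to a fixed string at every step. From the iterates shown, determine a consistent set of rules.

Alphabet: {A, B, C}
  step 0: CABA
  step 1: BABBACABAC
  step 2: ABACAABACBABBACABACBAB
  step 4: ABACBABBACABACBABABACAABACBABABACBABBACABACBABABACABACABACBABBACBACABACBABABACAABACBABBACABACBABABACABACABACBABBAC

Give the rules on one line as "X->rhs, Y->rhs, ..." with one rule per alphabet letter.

  step 1 ⇒ step 2: BABBACABAC ⇒ A·BAC·A·A·BAC·BAB·BAC·A·BAC·BAB
    A ↦ BAC
    B ↦ A
    C ↦ BAB

A->BAC, B->A, C->BAB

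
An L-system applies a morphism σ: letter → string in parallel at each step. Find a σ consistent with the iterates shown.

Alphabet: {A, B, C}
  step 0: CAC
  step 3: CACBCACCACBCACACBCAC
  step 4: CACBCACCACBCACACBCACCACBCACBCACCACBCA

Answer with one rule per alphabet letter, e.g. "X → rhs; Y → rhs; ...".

  step 3 ⇒ step 4: CACBCACCACBCACACBCAC ⇒ CA·CB·CA·C·CA·CB·CA·CA·CB·CA·C·CA·CB·CA·CB·CA·C·CA·CB·CA
    A ↦ CB
    B ↦ C
    C ↦ CA

A->CB, B->C, C->CA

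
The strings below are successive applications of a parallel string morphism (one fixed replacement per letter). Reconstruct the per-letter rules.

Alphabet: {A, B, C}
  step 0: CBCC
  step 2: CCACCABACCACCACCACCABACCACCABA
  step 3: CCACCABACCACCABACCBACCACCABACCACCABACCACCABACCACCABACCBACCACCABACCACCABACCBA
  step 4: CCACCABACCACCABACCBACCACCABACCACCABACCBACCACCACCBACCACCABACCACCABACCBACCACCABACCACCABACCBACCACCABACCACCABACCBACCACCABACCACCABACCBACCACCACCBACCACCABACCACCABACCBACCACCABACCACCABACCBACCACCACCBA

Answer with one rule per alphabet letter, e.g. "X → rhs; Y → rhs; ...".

  step 3 ⇒ step 4: CCACCABACCACCABACCBACCACCABACCACCABACCACCABACCACCABACCBACCACCABACCACCABACCBA ⇒ CCA·CCA·BA·CCA·CCA·BA·CC·BA·CCA·CCA·BA·CCA·CCA·BA·CC·BA·CCA·CCA·CC·BA·CCA·CCA·BA·CCA·CCA·BA·CC·BA·CCA·CCA·BA·CCA·CCA·BA·CC·BA·CCA·CCA·BA·CCA·CCA·BA·CC·BA·CCA·CCA·BA·CCA·CCA·BA·CC·BA·CCA·CCA·CC·BA·CCA·CCA·BA·CCA·CCA·BA·CC·BA·CCA·CCA·BA·CCA·CCA·BA·CC·BA·CCA·CCA·CC·BA
    A ↦ BA
    B ↦ CC
    C ↦ CCA

A->BA, B->CC, C->CCA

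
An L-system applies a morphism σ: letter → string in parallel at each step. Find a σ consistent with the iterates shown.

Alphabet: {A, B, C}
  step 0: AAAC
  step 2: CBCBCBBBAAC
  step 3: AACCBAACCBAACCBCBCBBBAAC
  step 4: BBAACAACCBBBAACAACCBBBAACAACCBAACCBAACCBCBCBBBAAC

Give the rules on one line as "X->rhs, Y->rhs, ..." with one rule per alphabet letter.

A->B, B->CB, C->AAC

  step 3 ⇒ step 4: AACCBAACCBAACCBCBCBBBAAC ⇒ B·B·AAC·AAC·CB·B·B·AAC·AAC·CB·B·B·AAC·AAC·CB·AAC·CB·AAC·CB·CB·CB·B·B·AAC
    A ↦ B
    B ↦ CB
    C ↦ AAC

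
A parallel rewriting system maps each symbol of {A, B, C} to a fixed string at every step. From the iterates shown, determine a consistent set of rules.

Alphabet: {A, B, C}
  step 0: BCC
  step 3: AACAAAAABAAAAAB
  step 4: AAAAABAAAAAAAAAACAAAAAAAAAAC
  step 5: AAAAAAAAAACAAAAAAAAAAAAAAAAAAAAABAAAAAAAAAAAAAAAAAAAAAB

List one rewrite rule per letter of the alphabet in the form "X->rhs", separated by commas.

  step 4 ⇒ step 5: AAAAABAAAAAAAAAACAAAAAAAAAAC ⇒ AA·AA·AA·AA·AA·C·AA·AA·AA·AA·AA·AA·AA·AA·AA·AA·AB·AA·AA·AA·AA·AA·AA·AA·AA·AA·AA·AB
    A ↦ AA
    B ↦ C
    C ↦ AB

A->AA, B->C, C->AB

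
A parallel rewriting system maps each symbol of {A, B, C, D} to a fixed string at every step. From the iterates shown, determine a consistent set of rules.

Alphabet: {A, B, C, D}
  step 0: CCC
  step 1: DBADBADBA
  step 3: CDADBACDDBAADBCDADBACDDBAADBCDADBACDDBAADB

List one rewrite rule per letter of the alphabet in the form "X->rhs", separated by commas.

  step 0 ⇒ step 1: CCC ⇒ DBA·DBA·DBA
    C ↦ DBA
    A ↦ CD  (constrained at step 1)
    B ↦ A  (constrained at step 1)
    D ↦ ADB  (constrained at step 1)

A->CD, B->A, C->DBA, D->ADB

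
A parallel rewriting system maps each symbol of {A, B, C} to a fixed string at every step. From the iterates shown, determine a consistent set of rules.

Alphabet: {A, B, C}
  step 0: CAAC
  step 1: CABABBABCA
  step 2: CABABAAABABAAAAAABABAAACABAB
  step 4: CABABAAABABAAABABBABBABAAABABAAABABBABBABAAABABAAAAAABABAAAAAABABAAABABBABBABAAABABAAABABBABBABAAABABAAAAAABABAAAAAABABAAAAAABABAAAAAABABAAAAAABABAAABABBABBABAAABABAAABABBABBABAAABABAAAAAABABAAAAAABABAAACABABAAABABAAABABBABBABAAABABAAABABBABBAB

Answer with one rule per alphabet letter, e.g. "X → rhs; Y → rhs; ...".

  step 1 ⇒ step 2: CABABBABCA ⇒ CA·BAB·AAA·BAB·AAA·AAA·BAB·AAA·CA·BAB
    A ↦ BAB
    B ↦ AAA
    C ↦ CA

A->BAB, B->AAA, C->CA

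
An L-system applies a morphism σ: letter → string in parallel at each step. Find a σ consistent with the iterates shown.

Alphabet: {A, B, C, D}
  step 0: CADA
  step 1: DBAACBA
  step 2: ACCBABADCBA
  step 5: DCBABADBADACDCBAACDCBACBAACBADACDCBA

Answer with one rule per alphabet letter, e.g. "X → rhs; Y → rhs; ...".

  step 1 ⇒ step 2: DBAACBA ⇒ AC·C·BA·BA·D·C·BA
    A ↦ BA
    B ↦ C
    C ↦ D
    D ↦ AC

A->BA, B->C, C->D, D->AC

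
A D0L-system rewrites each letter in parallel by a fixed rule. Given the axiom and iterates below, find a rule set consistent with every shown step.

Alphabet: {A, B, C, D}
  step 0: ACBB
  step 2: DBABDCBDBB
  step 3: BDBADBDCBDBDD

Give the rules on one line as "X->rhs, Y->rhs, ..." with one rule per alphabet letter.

  step 2 ⇒ step 3: DBABDCBDBB ⇒ B·D·BA·D·B·DCB·D·B·D·D
    A ↦ BA
    B ↦ D
    C ↦ DCB
    D ↦ B

A->BA, B->D, C->DCB, D->B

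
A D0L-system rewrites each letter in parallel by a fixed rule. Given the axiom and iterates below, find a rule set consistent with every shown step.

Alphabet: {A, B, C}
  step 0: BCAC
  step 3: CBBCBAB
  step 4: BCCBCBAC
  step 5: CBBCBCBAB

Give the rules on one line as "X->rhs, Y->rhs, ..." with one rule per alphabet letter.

  step 4 ⇒ step 5: BCCBCBAC ⇒ C·B·B·C·B·C·BA·B
    A ↦ BA
    B ↦ C
    C ↦ B

A->BA, B->C, C->B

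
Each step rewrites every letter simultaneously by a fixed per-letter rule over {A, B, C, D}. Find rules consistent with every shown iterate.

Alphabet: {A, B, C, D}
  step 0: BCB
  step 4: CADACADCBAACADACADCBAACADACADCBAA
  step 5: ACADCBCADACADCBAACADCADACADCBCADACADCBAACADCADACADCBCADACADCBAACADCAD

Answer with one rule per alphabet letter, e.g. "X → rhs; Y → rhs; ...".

  step 4 ⇒ step 5: CADACADCBAACADACADCBAACADACADCBAA ⇒ A·CAD·CB·CAD·A·CAD·CB·A·A·CAD·CAD·A·CAD·CB·CAD·A·CAD·CB·A·A·CAD·CAD·A·CAD·CB·CAD·A·CAD·CB·A·A·CAD·CAD
    A ↦ CAD
    B ↦ A
    C ↦ A
    D ↦ CB

A->CAD, B->A, C->A, D->CB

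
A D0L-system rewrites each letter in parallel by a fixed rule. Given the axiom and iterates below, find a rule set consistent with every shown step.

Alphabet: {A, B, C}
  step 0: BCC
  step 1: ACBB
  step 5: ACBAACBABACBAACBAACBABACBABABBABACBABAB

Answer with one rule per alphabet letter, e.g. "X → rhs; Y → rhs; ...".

  step 0 ⇒ step 1: BCC ⇒ AC·B·B
    B ↦ AC
    C ↦ B
    A ↦ BA  (constrained at step 1)

A->BA, B->AC, C->B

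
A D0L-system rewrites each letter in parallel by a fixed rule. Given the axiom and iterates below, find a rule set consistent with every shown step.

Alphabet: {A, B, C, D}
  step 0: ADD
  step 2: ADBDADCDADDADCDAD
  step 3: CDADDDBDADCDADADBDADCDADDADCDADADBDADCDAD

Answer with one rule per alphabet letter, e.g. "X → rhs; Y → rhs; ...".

A->C, B->DDB, C->ADB, D->DAD

  step 2 ⇒ step 3: ADBDADCDADDADCDAD ⇒ C·DAD·DDB·DAD·C·DAD·ADB·DAD·C·DAD·DAD·C·DAD·ADB·DAD·C·DAD
    A ↦ C
    B ↦ DDB
    C ↦ ADB
    D ↦ DAD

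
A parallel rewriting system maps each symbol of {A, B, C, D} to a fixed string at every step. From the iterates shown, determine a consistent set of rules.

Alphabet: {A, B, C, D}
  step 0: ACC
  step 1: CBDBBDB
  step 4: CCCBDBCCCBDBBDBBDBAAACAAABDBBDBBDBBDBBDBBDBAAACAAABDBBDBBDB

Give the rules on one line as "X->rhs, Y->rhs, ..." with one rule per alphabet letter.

  step 0 ⇒ step 1: ACC ⇒ C·BDB·BDB
    A ↦ C
    C ↦ BDB
    B ↦ AAA  (constrained at step 1)
    D ↦ C  (constrained at step 1)

A->C, B->AAA, C->BDB, D->C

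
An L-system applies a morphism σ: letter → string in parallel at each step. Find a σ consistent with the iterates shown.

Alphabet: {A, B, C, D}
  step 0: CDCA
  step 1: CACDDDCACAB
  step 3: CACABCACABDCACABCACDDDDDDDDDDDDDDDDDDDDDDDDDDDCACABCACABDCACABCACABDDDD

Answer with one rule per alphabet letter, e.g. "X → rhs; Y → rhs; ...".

  step 0 ⇒ step 1: CDCA ⇒ CAC·DDD·CAC·AB
    A ↦ AB
    C ↦ CAC
    D ↦ DDD
    B ↦ D  (constrained at step 1)

A->AB, B->D, C->CAC, D->DDD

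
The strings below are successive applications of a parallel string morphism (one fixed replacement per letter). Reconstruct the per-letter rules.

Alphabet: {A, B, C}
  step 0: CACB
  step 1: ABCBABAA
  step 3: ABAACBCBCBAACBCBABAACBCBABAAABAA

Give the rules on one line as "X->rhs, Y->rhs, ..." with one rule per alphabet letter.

  step 0 ⇒ step 1: CACB ⇒ AB·CB·AB·AA
    A ↦ CB
    B ↦ AA
    C ↦ AB

A->CB, B->AA, C->AB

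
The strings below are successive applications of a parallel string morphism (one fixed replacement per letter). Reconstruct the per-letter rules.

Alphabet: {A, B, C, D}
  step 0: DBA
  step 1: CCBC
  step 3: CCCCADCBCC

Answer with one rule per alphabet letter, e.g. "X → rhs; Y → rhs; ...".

  step 0 ⇒ step 1: DBA ⇒ C·CB·C
    A ↦ C
    B ↦ CB
    D ↦ C
    C ↦ AD  (constrained at step 1)

A->C, B->CB, C->AD, D->C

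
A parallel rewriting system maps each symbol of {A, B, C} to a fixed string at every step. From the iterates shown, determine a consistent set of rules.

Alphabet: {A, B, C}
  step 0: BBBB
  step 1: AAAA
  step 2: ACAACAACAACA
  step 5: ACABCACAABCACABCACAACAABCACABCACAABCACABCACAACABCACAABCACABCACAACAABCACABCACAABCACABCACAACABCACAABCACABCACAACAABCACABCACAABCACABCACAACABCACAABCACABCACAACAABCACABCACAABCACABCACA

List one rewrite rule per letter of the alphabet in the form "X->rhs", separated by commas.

  step 1 ⇒ step 2: AAAA ⇒ ACA·ACA·ACA·ACA
    A ↦ ACA
  step 0 ⇒ step 1: BBBB ⇒ A·A·A·A
    B ↦ A
    C ↦ BC  (constrained at step 2)

A->ACA, B->A, C->BC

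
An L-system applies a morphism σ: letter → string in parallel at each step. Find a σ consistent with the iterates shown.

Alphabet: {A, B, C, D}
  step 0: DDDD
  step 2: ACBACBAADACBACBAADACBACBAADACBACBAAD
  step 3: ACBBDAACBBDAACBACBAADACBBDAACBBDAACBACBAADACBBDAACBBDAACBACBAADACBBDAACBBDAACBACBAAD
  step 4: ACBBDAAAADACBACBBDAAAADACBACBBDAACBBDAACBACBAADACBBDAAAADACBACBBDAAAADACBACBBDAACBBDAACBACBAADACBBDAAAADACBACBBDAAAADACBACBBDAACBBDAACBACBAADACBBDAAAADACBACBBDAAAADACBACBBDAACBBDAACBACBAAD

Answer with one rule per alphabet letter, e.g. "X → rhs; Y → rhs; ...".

  step 3 ⇒ step 4: ACBBDAACBBDAACBACBAADACBBDAACBBDAACBACBAADACBBDAACBBDAACBACBAADACBBDAACBBDAACBACBAAD ⇒ ACB·BD·A·A·AAD·ACB·ACB·BD·A·A·AAD·ACB·ACB·BD·A·ACB·BD·A·ACB·ACB·AAD·ACB·BD·A·A·AAD·ACB·ACB·BD·A·A·AAD·ACB·ACB·BD·A·ACB·BD·A·ACB·ACB·AAD·ACB·BD·A·A·AAD·ACB·ACB·BD·A·A·AAD·ACB·ACB·BD·A·ACB·BD·A·ACB·ACB·AAD·ACB·BD·A·A·AAD·ACB·ACB·BD·A·A·AAD·ACB·ACB·BD·A·ACB·BD·A·ACB·ACB·AAD
    A ↦ ACB
    B ↦ A
    C ↦ BD
    D ↦ AAD

A->ACB, B->A, C->BD, D->AAD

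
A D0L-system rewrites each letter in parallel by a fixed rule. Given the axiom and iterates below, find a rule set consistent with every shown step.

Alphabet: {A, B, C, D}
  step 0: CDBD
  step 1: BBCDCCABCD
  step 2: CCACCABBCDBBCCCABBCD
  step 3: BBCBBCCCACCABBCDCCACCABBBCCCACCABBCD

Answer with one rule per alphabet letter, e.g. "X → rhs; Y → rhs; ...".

A->C, B->CCA, C->B, D->BCD

  step 2 ⇒ step 3: CCACCABBCDBBCCCABBCD ⇒ B·B·C·B·B·C·CCA·CCA·B·BCD·CCA·CCA·B·B·B·C·CCA·CCA·B·BCD
    A ↦ C
    B ↦ CCA
    C ↦ B
    D ↦ BCD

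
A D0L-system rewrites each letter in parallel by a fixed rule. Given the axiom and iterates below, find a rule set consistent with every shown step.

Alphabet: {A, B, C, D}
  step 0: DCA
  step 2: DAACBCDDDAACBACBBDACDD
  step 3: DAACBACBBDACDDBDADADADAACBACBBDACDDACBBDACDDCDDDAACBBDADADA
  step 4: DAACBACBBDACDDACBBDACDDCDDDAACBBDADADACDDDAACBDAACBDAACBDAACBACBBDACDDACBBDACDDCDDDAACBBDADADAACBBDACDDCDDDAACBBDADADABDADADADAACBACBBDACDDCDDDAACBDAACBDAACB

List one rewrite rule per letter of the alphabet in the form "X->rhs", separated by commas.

A->ACB, B->CDD, C->BDA, D->DA

  step 3 ⇒ step 4: DAACBACBBDACDDBDADADADAACBACBBDACDDACBBDACDDCDDDAACBBDADADA ⇒ DA·ACB·ACB·BDA·CDD·ACB·BDA·CDD·CDD·DA·ACB·BDA·DA·DA·CDD·DA·ACB·DA·ACB·DA·ACB·DA·ACB·ACB·BDA·CDD·ACB·BDA·CDD·CDD·DA·ACB·BDA·DA·DA·ACB·BDA·CDD·CDD·DA·ACB·BDA·DA·DA·BDA·DA·DA·DA·ACB·ACB·BDA·CDD·CDD·DA·ACB·DA·ACB·DA·ACB
    A ↦ ACB
    B ↦ CDD
    C ↦ BDA
    D ↦ DA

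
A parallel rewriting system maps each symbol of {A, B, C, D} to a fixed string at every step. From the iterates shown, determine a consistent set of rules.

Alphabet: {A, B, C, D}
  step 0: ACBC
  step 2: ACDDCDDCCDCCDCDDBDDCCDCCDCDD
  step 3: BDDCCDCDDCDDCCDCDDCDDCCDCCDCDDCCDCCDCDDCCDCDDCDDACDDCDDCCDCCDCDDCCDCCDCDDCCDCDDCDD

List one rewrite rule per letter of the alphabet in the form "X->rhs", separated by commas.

  step 2 ⇒ step 3: ACDDCDDCCDCCDCDDBDDCCDCCDCDD ⇒ BDD·CCD·CDD·CDD·CCD·CDD·CDD·CCD·CCD·CDD·CCD·CCD·CDD·CCD·CDD·CDD·A·CDD·CDD·CCD·CCD·CDD·CCD·CCD·CDD·CCD·CDD·CDD
    A ↦ BDD
    B ↦ A
    C ↦ CCD
    D ↦ CDD

A->BDD, B->A, C->CCD, D->CDD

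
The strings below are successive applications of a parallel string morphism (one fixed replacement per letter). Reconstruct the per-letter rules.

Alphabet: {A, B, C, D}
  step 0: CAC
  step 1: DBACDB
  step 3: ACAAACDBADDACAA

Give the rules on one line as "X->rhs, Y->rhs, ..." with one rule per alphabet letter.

A->AC, B->DD, C->DB, D->A

  step 0 ⇒ step 1: CAC ⇒ DB·AC·DB
    A ↦ AC
    C ↦ DB
    B ↦ DD  (constrained at step 1)
    D ↦ A  (constrained at step 1)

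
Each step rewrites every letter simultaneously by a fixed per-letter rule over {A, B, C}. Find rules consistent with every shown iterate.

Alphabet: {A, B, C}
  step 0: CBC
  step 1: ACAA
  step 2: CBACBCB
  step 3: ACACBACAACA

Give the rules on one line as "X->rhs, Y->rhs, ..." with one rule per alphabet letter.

A->CB, B->CA, C->A

  step 2 ⇒ step 3: CBACBCB ⇒ A·CA·CB·A·CA·A·CA
    A ↦ CB
    B ↦ CA
    C ↦ A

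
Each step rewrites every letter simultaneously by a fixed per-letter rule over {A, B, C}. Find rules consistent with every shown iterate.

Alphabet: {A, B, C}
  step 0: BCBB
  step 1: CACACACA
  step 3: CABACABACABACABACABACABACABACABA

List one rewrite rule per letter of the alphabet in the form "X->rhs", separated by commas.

  step 0 ⇒ step 1: BCBB ⇒ CA·CA·CA·CA
    B ↦ CA
    C ↦ CA
    A ↦ BA  (constrained at step 1)

A->BA, B->CA, C->CA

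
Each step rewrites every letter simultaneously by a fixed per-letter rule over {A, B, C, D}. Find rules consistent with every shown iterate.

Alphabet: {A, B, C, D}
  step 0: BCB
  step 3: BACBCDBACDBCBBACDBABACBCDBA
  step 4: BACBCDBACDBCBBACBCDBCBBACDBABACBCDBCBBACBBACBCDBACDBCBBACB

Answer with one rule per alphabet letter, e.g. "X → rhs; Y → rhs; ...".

A->CB, B->BA, C->CD, D->BCB

  step 3 ⇒ step 4: BACBCDBACDBCBBACDBABACBCDBA ⇒ BA·CB·CD·BA·CD·BCB·BA·CB·CD·BCB·BA·CD·BA·BA·CB·CD·BCB·BA·CB·BA·CB·CD·BA·CD·BCB·BA·CB
    A ↦ CB
    B ↦ BA
    C ↦ CD
    D ↦ BCB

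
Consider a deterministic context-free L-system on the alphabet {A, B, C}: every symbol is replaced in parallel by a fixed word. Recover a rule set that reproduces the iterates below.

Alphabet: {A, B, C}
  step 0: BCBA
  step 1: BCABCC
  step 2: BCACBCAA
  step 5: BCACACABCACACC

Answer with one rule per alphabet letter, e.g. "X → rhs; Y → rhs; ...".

A->C, B->BC, C->A

  step 1 ⇒ step 2: BCABCC ⇒ BC·A·C·BC·A·A
    A ↦ C
    B ↦ BC
    C ↦ A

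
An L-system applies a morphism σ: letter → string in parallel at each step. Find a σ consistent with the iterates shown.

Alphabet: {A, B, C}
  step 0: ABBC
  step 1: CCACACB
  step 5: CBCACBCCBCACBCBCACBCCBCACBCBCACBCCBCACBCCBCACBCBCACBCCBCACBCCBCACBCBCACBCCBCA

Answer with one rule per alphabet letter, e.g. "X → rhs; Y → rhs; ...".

A->C, B->CA, C->CB

  step 0 ⇒ step 1: ABBC ⇒ C·CA·CA·CB
    A ↦ C
    B ↦ CA
    C ↦ CB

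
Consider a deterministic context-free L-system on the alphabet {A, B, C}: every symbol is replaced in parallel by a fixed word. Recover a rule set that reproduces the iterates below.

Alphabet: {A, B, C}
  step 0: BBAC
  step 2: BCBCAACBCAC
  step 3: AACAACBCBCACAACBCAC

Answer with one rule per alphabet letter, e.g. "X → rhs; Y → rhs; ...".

  step 2 ⇒ step 3: BCBCAACBCAC ⇒ A·AC·A·AC·BC·BC·AC·A·AC·BC·AC
    A ↦ BC
    B ↦ A
    C ↦ AC

A->BC, B->A, C->AC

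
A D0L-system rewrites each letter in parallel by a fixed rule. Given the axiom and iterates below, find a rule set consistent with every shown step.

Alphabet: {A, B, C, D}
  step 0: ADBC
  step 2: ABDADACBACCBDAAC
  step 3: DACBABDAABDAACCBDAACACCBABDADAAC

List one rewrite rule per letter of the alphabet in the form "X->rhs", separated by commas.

A->DA, B->CB, C->AC, D->AB

  step 2 ⇒ step 3: ABDADACBACCBDAAC ⇒ DA·CB·AB·DA·AB·DA·AC·CB·DA·AC·AC·CB·AB·DA·DA·AC
    A ↦ DA
    B ↦ CB
    C ↦ AC
    D ↦ AB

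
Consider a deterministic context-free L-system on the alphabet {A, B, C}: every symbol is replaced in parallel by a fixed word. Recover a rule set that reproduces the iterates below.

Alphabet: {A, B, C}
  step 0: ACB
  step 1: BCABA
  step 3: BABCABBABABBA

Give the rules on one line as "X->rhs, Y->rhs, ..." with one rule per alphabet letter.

A->B, B->BA, C->CA

  step 0 ⇒ step 1: ACB ⇒ B·CA·BA
    A ↦ B
    B ↦ BA
    C ↦ CA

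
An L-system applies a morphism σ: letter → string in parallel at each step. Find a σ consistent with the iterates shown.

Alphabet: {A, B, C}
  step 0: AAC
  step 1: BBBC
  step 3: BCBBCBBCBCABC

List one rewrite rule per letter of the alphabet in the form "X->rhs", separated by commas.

A->B, B->CA, C->BC

  step 0 ⇒ step 1: AAC ⇒ B·B·BC
    A ↦ B
    C ↦ BC
    B ↦ CA  (constrained at step 1)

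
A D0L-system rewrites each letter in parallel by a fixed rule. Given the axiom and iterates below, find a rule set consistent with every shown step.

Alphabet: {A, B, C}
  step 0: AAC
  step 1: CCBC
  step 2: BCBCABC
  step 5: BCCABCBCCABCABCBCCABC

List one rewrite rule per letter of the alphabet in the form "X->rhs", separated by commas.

A->C, B->A, C->BC

  step 1 ⇒ step 2: CCBC ⇒ BC·BC·A·BC
    B ↦ A
    C ↦ BC
  step 0 ⇒ step 1: AAC ⇒ C·C·BC
    A ↦ C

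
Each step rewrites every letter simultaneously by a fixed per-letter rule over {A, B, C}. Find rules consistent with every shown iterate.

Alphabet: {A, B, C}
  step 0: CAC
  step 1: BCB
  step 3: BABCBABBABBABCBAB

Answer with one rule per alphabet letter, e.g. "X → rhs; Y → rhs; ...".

  step 0 ⇒ step 1: CAC ⇒ B·C·B
    A ↦ C
    C ↦ B
    B ↦ BAB  (constrained at step 1)

A->C, B->BAB, C->B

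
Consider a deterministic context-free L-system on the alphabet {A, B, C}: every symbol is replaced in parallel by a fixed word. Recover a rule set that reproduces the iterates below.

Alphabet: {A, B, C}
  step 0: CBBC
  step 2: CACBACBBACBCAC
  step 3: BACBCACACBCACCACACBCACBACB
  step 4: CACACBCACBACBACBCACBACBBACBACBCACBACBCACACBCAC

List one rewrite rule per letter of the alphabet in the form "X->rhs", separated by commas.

  step 3 ⇒ step 4: BACBCACACBCACCACACBCACBACB ⇒ CAC·AC·B·CAC·B·AC·B·AC·B·CAC·B·AC·B·B·AC·B·AC·B·CAC·B·AC·B·CAC·AC·B·CAC
    A ↦ AC
    B ↦ CAC
    C ↦ B

A->AC, B->CAC, C->B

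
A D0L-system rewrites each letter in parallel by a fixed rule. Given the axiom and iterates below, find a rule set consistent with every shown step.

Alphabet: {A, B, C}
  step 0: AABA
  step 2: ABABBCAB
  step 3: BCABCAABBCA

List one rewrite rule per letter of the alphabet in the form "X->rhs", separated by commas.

  step 2 ⇒ step 3: ABABBCAB ⇒ BC·A·BC·A·A·B·BC·A
    A ↦ BC
    B ↦ A
    C ↦ B

A->BC, B->A, C->B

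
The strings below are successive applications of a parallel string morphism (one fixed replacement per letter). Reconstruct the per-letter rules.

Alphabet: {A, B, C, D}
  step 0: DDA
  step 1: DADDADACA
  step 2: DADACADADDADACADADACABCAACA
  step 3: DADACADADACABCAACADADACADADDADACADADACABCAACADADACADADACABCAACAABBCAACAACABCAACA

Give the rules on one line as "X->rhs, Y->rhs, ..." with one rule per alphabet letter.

  step 2 ⇒ step 3: DADACADADDADACADADACABCAACA ⇒ DAD·ACA·DAD·ACA·BCA·ACA·DAD·ACA·DAD·DAD·ACA·DAD·ACA·BCA·ACA·DAD·ACA·DAD·ACA·BCA·ACA·AB·BCA·ACA·ACA·BCA·ACA
    A ↦ ACA
    B ↦ AB
    C ↦ BCA
    D ↦ DAD

A->ACA, B->AB, C->BCA, D->DAD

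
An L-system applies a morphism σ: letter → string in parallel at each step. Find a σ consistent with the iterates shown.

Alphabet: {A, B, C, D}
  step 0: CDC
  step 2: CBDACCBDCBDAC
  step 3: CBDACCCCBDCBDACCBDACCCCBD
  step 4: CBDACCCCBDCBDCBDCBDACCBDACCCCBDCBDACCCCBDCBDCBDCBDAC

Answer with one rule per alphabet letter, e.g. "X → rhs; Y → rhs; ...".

A->CC, B->A, C->CBD, D->C

  step 3 ⇒ step 4: CBDACCCCBDCBDACCBDACCCCBD ⇒ CBD·A·C·CC·CBD·CBD·CBD·CBD·A·C·CBD·A·C·CC·CBD·CBD·A·C·CC·CBD·CBD·CBD·CBD·A·C
    A ↦ CC
    B ↦ A
    C ↦ CBD
    D ↦ C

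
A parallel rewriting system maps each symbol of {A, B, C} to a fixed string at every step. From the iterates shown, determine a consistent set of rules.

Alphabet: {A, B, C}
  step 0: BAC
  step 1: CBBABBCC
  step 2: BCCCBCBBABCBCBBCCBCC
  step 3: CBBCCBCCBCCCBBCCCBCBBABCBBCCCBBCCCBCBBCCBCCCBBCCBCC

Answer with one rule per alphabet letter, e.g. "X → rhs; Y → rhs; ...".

A->BAB, B->CB, C->BCC

  step 2 ⇒ step 3: BCCCBCBBABCBCBBCCBCC ⇒ CB·BCC·BCC·BCC·CB·BCC·CB·CB·BAB·CB·BCC·CB·BCC·CB·CB·BCC·BCC·CB·BCC·BCC
    A ↦ BAB
    B ↦ CB
    C ↦ BCC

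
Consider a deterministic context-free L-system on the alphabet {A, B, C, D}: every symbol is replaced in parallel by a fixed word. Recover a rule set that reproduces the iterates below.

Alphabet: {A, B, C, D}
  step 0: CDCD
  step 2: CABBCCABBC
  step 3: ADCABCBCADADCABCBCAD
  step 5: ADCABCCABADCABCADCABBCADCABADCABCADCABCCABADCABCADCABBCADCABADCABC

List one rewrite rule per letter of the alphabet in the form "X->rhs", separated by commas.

  step 2 ⇒ step 3: CABBCCABBC ⇒ AD·CA·BC·BC·AD·AD·CA·BC·BC·AD
    A ↦ CA
    B ↦ BC
    C ↦ AD
    D ↦ B  (constrained at step 0)

A->CA, B->BC, C->AD, D->B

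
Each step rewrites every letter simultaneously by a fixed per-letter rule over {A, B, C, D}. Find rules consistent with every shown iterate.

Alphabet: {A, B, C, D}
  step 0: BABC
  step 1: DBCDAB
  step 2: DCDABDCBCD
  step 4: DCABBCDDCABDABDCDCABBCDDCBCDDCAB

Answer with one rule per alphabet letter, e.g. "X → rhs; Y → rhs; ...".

  step 1 ⇒ step 2: DBCDAB ⇒ DC·D·AB·DC·BC·D
    A ↦ BC
    B ↦ D
    C ↦ AB
    D ↦ DC

A->BC, B->D, C->AB, D->DC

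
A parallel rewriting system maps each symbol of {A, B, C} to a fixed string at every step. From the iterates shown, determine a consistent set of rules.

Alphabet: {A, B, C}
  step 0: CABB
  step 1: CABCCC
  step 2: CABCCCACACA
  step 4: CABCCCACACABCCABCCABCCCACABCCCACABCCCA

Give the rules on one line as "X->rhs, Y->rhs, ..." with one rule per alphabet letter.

A->BC, B->C, C->CA

  step 1 ⇒ step 2: CABCCC ⇒ CA·BC·C·CA·CA·CA
    A ↦ BC
    B ↦ C
    C ↦ CA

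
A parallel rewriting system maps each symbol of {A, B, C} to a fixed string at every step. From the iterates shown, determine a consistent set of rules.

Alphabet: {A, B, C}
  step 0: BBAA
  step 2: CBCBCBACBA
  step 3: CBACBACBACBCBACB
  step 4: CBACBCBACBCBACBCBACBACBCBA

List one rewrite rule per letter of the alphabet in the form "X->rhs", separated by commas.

  step 3 ⇒ step 4: CBACBACBACBCBACB ⇒ CB·A·CB·CB·A·CB·CB·A·CB·CB·A·CB·A·CB·CB·A
    A ↦ CB
    B ↦ A
    C ↦ CB

A->CB, B->A, C->CB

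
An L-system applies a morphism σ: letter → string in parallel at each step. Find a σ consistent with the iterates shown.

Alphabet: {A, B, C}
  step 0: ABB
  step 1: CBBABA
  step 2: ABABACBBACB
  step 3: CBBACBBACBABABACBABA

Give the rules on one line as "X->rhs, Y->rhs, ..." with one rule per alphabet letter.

A->CB, B->BA, C->A

  step 2 ⇒ step 3: ABABACBBACB ⇒ CB·BA·CB·BA·CB·A·BA·BA·CB·A·BA
    A ↦ CB
    B ↦ BA
    C ↦ A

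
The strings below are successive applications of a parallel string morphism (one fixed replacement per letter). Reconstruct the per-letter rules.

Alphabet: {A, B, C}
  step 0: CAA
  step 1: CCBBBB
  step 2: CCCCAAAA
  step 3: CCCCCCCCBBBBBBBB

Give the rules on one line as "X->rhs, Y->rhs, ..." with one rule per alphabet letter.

  step 2 ⇒ step 3: CCCCAAAA ⇒ CC·CC·CC·CC·BB·BB·BB·BB
    A ↦ BB
    C ↦ CC
  step 1 ⇒ step 2: CCBBBB ⇒ CC·CC·A·A·A·A
    B ↦ A

A->BB, B->A, C->CC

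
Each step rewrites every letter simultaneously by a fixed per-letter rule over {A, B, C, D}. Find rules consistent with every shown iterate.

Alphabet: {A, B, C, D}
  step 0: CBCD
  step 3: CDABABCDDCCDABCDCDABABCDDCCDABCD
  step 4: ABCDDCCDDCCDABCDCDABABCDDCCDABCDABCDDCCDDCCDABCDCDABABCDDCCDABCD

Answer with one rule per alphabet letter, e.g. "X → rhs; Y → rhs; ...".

  step 3 ⇒ step 4: CDABABCDDCCDABCDCDABABCDDCCDABCD ⇒ AB·CD·DC·CD·DC·CD·AB·CD·CD·AB·AB·CD·DC·CD·AB·CD·AB·CD·DC·CD·DC·CD·AB·CD·CD·AB·AB·CD·DC·CD·AB·CD
    A ↦ DC
    B ↦ CD
    C ↦ AB
    D ↦ CD

A->DC, B->CD, C->AB, D->CD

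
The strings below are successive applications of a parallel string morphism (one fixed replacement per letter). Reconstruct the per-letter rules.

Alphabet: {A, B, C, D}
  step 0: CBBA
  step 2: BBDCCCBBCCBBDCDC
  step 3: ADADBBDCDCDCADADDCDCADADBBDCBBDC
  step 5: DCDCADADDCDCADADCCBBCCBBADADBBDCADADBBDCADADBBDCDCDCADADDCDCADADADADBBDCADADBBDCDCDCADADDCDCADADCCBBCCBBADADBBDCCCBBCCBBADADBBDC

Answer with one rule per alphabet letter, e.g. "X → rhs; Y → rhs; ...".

  step 2 ⇒ step 3: BBDCCCBBCCBBDCDC ⇒ AD·AD·BB·DC·DC·DC·AD·AD·DC·DC·AD·AD·BB·DC·BB·DC
    B ↦ AD
    C ↦ DC
    D ↦ BB
    A ↦ CC  (constrained at step 0)

A->CC, B->AD, C->DC, D->BB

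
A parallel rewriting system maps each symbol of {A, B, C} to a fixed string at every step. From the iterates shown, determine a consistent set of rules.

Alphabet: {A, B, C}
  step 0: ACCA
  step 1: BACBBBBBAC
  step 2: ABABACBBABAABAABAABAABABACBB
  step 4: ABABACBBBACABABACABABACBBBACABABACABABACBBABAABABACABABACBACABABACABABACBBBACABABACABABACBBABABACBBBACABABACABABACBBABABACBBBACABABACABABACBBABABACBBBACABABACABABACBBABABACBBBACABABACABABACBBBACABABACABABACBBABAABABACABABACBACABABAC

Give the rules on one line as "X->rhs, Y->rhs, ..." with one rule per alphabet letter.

A->BAC, B->ABA, C->BB

  step 1 ⇒ step 2: BACBBBBBAC ⇒ ABA·BAC·BB·ABA·ABA·ABA·ABA·ABA·BAC·BB
    A ↦ BAC
    B ↦ ABA
    C ↦ BB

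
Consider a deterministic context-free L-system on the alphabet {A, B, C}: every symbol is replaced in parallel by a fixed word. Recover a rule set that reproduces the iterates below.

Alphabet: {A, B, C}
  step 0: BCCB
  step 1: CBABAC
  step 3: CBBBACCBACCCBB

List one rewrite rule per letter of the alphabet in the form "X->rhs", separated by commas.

  step 0 ⇒ step 1: BCCB ⇒ C·BA·BA·C
    B ↦ C
    C ↦ BA
    A ↦ BB  (constrained at step 1)

A->BB, B->C, C->BA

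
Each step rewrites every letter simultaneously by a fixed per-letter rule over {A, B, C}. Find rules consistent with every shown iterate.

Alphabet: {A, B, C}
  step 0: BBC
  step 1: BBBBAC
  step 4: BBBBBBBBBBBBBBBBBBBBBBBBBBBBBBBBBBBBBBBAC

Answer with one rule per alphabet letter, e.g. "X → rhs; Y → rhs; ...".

  step 0 ⇒ step 1: BBC ⇒ BB·BB·AC
    B ↦ BB
    C ↦ AC
    A ↦ B  (constrained at step 1)

A->B, B->BB, C->AC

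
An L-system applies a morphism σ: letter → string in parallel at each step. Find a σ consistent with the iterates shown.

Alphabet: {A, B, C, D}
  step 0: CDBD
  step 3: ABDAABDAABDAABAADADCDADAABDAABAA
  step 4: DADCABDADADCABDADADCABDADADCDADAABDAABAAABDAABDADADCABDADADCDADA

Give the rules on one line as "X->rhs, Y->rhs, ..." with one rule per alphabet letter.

A->DA, B->DC, C->AA, D->AB

  step 3 ⇒ step 4: ABDAABDAABDAABAADADCDADAABDAABAA ⇒ DA·DC·AB·DA·DA·DC·AB·DA·DA·DC·AB·DA·DA·DC·DA·DA·AB·DA·AB·AA·AB·DA·AB·DA·DA·DC·AB·DA·DA·DC·DA·DA
    A ↦ DA
    B ↦ DC
    C ↦ AA
    D ↦ AB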